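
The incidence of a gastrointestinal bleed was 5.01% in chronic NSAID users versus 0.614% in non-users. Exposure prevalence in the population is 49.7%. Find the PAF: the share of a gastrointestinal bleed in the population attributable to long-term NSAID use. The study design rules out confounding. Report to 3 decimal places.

p₁ = 0.0501, p₀ = 0.00614.
Overall risk P(Y=1) = π·p₁ + (1−π)·p₀ = 0.497×0.0501 + 0.503×0.00614 = 0.027988.
Under exogeneity, PAF = [P(Y=1) − p₀] / P(Y=1).
PAF = (0.027988 − 0.00614) / 0.027988 ≈ 0.7806

PAF ≈ 0.781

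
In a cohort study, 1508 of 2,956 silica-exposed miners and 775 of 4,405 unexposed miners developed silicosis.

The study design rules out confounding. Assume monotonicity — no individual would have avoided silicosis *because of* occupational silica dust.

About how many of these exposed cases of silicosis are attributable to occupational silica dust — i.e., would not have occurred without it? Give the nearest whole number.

about 988 cases

p₁ = P(outcome | exposed) = 1508/2956 = 0.51015
p₀ = P(outcome | unexposed) = 775/4405 = 0.17594
PN = (p₁ − p₀)/p₁ = (0.51015 − 0.17594) / 0.51015 ≈ 0.65513.
Attributable cases ≈ PN × (exposed cases) = 0.65513 × 1508 ≈ 987.93.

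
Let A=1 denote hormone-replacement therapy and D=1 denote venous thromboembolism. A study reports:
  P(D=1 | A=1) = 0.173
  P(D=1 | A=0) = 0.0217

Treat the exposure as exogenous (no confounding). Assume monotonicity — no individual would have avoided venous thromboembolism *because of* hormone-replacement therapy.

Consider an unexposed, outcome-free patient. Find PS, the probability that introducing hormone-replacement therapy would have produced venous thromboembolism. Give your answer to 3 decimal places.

PS ≈ 0.155

Let p₁ = 0.173, p₀ = 0.0217.
Under exogeneity and monotonicity, PS = (p₁ − p₀) / (1 − p₀).
PS = (0.173 − 0.0217) / (1 − 0.0217) = 0.1513 / 0.9783 ≈ 0.1547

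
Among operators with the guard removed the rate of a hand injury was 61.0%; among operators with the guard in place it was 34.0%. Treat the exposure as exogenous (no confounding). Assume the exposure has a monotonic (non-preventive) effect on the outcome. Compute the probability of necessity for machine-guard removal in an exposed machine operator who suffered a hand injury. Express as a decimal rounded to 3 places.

PN ≈ 0.443

p₁ = 0.61, p₀ = 0.34.
Under exogeneity and monotonicity, PN = (p₁ − p₀) / p₁.
PN = (0.61 − 0.34) / 0.61 = 0.27 / 0.61 ≈ 0.4426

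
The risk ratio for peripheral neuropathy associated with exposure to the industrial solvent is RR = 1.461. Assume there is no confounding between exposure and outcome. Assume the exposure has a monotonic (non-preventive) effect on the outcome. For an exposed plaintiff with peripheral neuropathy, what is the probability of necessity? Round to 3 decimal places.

PN ≈ 0.316

Under exogeneity and monotonicity, PN = (RR − 1) / RR = 1 − 1/RR.
PN = (1.461 − 1) / 1.461 = 0.461 / 1.461 ≈ 0.3155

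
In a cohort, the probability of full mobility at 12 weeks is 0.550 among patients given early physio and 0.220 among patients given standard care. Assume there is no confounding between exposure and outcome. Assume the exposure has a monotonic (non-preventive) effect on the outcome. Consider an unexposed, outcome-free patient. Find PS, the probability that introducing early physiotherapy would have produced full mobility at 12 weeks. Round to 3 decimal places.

PS ≈ 0.423

Let p₁ = 0.55, p₀ = 0.22.
Under exogeneity and monotonicity, PS = (p₁ − p₀) / (1 − p₀).
PS = (0.55 − 0.22) / (1 − 0.22) = 0.33 / 0.78 ≈ 0.4231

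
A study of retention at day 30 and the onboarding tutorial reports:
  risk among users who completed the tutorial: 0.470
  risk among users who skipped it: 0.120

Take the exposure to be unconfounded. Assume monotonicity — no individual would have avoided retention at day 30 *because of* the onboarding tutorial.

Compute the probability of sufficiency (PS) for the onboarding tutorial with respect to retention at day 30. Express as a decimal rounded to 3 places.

Let p₁ = 0.47, p₀ = 0.12.
Under exogeneity and monotonicity, PS = (p₁ − p₀) / (1 − p₀).
PS = (0.47 − 0.12) / (1 − 0.12) = 0.35 / 0.88 ≈ 0.3977

PS ≈ 0.398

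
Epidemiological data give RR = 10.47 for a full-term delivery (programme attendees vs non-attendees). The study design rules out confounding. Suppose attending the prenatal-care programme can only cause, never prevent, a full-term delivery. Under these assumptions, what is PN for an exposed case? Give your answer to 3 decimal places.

Under exogeneity and monotonicity, PN = (RR − 1) / RR = 1 − 1/RR.
PN = (10.47 − 1) / 10.47 = 9.47 / 10.47 ≈ 0.9045

PN ≈ 0.904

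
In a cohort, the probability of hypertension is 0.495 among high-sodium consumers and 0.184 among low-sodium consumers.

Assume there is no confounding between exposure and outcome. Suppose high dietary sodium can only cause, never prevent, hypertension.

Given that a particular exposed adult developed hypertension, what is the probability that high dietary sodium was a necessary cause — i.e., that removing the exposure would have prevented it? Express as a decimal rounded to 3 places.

Let p₁ = 0.495, p₀ = 0.184.
Under exogeneity and monotonicity, PN = (p₁ − p₀) / p₁.
PN = (0.495 − 0.184) / 0.495 = 0.311 / 0.495 ≈ 0.6283

PN ≈ 0.628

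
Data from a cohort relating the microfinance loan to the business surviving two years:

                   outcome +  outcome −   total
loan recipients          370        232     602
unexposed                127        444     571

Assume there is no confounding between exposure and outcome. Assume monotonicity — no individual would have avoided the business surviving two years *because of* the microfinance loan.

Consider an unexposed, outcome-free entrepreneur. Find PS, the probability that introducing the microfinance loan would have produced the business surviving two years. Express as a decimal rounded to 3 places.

PS ≈ 0.504

p₁ = P(outcome | exposed) = 370/602 = 0.61462
p₀ = P(outcome | unexposed) = 127/571 = 0.22242
Under exogeneity and monotonicity, PS = (p₁ − p₀)/(1 − p₀).
PS = (0.61462 − 0.22242) / 0.77758 ≈ 0.5044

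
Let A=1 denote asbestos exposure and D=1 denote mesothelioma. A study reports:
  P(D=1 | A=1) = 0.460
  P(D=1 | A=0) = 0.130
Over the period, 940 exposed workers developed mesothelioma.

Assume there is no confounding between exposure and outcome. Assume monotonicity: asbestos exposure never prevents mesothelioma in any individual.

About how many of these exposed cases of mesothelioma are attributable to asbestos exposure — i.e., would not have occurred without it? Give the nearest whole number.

about 674 cases

Let p₁ = 0.46, p₀ = 0.13.
PN = (p₁ − p₀)/p₁ = (0.46 − 0.13) / 0.46 ≈ 0.71739.
Attributable cases ≈ PN × (exposed cases) = 0.71739 × 940 ≈ 674.35.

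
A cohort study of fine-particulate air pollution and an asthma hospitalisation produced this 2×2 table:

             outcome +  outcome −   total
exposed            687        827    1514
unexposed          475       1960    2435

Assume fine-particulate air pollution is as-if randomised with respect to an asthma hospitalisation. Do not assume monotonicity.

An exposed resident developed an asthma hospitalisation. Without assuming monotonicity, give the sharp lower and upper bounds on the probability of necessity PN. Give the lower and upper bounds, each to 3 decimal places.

0.570 ≤ PN ≤ 1.000

p₁ = P(outcome | exposed) = 687/1514 = 0.45376
p₀ = P(outcome | unexposed) = 475/2435 = 0.19507
Under exogeneity alone the bounds on PN are max{0,(p₁−p₀)/p₁} ≤ PN ≤ min{1,(1−p₀)/p₁}.
  lower = (p₁ − p₀)/p₁ = 0.25869 / 0.45376 ≈ 0.5701
  upper = min{1, (1 − p₀)/p₁} = 0.80493 / 0.45376 ≈ 1.7739 → capped at 1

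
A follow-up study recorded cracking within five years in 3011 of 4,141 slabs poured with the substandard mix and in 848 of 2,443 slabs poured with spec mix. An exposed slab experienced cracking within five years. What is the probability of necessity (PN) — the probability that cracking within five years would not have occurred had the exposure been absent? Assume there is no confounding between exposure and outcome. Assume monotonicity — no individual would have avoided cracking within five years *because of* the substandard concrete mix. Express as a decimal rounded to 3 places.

p₁ = P(outcome | exposed) = 3011/4141 = 0.72712
p₀ = P(outcome | unexposed) = 848/2443 = 0.34711
Under exogeneity and monotonicity, PN = (p₁ − p₀) / p₁.
PN = (0.72712 − 0.34711) / 0.72712 = 0.38 / 0.72712 ≈ 0.5226

PN ≈ 0.523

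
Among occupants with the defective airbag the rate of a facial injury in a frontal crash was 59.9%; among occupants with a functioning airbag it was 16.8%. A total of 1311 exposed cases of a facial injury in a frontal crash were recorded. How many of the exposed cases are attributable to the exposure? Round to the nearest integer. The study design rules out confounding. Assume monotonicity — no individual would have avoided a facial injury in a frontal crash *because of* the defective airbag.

about 943 cases

p₁ = 0.599, p₀ = 0.168.
PN = (p₁ − p₀)/p₁ = (0.599 − 0.168) / 0.599 ≈ 0.71953.
Attributable cases ≈ PN × (exposed cases) = 0.71953 × 1311 ≈ 943.31.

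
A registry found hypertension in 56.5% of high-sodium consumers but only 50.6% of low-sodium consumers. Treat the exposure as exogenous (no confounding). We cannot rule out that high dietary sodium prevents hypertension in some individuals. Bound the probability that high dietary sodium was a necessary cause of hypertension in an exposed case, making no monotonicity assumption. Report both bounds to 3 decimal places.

p₁ = 0.565, p₀ = 0.506.
Under exogeneity alone the bounds on PN are max{0,(p₁−p₀)/p₁} ≤ PN ≤ min{1,(1−p₀)/p₁}.
  lower = (p₁ − p₀)/p₁ = 0.059 / 0.565 ≈ 0.1044
  upper = min{1, (1 − p₀)/p₁} = 0.494 / 0.565 ≈ 0.8743

0.104 ≤ PN ≤ 0.874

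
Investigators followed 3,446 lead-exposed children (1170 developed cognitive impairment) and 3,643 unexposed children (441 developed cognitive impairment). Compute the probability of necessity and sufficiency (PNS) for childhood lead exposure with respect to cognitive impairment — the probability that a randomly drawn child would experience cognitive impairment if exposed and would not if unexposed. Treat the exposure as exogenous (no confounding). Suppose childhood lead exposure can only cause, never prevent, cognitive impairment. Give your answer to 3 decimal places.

p₁ = P(outcome | exposed) = 1170/3446 = 0.33952
p₀ = P(outcome | unexposed) = 441/3643 = 0.12105
Under exogeneity and monotonicity, PNS = p₁ − p₀.
PNS = 0.33952 − 0.12105 = 0.21847

PNS ≈ 0.218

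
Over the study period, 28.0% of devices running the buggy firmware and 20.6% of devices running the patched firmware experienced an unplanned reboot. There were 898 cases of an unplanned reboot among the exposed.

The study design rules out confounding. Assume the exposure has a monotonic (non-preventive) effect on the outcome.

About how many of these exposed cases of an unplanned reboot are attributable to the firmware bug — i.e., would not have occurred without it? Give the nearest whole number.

about 237 cases

p₁ = 0.28, p₀ = 0.206.
PN = (p₁ − p₀)/p₁ = (0.28 − 0.206) / 0.28 ≈ 0.26429.
Attributable cases ≈ PN × (exposed cases) = 0.26429 × 898 ≈ 237.33.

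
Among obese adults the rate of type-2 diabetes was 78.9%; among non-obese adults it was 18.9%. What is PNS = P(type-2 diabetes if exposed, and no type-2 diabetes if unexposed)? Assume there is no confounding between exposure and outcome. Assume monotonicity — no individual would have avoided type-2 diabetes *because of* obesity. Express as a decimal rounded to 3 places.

p₁ = 0.789, p₀ = 0.189.
Under exogeneity and monotonicity, PNS = p₁ − p₀.
PNS = 0.789 − 0.189 = 0.6

PNS ≈ 0.600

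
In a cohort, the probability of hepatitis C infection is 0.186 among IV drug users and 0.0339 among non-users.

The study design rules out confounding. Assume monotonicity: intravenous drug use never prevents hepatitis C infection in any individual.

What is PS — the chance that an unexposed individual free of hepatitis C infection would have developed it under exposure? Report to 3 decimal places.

PS ≈ 0.157

Let p₁ = 0.186, p₀ = 0.0339.
Under exogeneity and monotonicity, PS = (p₁ − p₀) / (1 − p₀).
PS = (0.186 − 0.0339) / (1 − 0.0339) = 0.1521 / 0.9661 ≈ 0.1574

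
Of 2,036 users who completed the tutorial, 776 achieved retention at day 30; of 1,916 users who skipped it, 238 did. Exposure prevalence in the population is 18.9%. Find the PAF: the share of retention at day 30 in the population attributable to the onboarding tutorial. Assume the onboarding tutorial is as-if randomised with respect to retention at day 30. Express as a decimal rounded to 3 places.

p₁ = P(outcome | exposed) = 776/2036 = 0.38114
p₀ = P(outcome | unexposed) = 238/1916 = 0.12422
Overall risk P(Y=1) = π·p₁ + (1−π)·p₀ = 0.189×0.38114 + 0.811×0.12422 = 0.17278.
Under exogeneity, PAF = [P(Y=1) − p₀] / P(Y=1).
PAF = (0.17278 − 0.12422) / 0.17278 ≈ 0.2810

PAF ≈ 0.281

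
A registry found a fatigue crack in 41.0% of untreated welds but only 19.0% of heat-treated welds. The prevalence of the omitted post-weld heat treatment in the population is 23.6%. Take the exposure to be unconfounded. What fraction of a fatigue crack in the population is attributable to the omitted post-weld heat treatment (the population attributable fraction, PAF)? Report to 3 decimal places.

PAF ≈ 0.215

p₁ = 0.41, p₀ = 0.19.
Overall risk P(Y=1) = π·p₁ + (1−π)·p₀ = 0.236×0.41 + 0.764×0.19 = 0.24192.
Under exogeneity, PAF = [P(Y=1) − p₀] / P(Y=1).
PAF = (0.24192 − 0.19) / 0.24192 ≈ 0.2146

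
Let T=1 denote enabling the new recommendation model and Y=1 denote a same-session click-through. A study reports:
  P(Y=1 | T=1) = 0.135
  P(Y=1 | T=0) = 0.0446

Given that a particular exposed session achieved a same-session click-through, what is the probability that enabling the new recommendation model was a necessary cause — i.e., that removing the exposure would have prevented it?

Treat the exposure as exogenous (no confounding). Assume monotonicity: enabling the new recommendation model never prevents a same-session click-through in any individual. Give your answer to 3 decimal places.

Let p₁ = 0.135, p₀ = 0.0446.
Under exogeneity and monotonicity, PN = (p₁ − p₀) / p₁.
PN = (0.135 − 0.0446) / 0.135 = 0.0904 / 0.135 ≈ 0.6696

PN ≈ 0.670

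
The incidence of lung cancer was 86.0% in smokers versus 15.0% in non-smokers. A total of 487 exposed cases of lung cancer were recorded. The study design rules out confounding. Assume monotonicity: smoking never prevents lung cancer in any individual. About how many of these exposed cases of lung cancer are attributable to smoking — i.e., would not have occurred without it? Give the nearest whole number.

about 402 cases

p₁ = 0.86, p₀ = 0.15.
PN = (p₁ − p₀)/p₁ = (0.86 − 0.15) / 0.86 ≈ 0.82558.
Attributable cases ≈ PN × (exposed cases) = 0.82558 × 487 ≈ 402.06.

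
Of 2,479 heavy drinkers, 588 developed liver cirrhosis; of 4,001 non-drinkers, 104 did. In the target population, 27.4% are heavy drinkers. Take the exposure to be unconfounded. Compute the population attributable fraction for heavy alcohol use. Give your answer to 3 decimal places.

p₁ = P(outcome | exposed) = 588/2479 = 0.23719
p₀ = P(outcome | unexposed) = 104/4001 = 0.025994
Overall risk P(Y=1) = π·p₁ + (1−π)·p₀ = 0.274×0.23719 + 0.726×0.025994 = 0.083862.
Under exogeneity, PAF = [P(Y=1) − p₀] / P(Y=1).
PAF = (0.083862 − 0.025994) / 0.083862 ≈ 0.6900

PAF ≈ 0.690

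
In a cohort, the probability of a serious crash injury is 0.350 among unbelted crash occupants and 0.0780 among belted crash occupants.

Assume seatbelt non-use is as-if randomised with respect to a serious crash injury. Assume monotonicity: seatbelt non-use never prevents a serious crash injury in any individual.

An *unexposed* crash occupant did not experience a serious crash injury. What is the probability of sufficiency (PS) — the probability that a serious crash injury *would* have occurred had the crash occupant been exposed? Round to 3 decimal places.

PS ≈ 0.295

Let p₁ = 0.35, p₀ = 0.078.
Under exogeneity and monotonicity, PS = (p₁ − p₀) / (1 − p₀).
PS = (0.35 − 0.078) / (1 − 0.078) = 0.272 / 0.922 ≈ 0.2950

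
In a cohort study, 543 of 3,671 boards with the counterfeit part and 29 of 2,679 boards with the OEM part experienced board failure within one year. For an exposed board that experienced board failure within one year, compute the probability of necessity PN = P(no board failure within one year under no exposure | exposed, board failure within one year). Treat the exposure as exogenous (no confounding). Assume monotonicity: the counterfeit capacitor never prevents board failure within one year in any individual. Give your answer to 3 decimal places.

PN ≈ 0.927

p₁ = P(outcome | exposed) = 543/3671 = 0.14792
p₀ = P(outcome | unexposed) = 29/2679 = 0.010825
Under exogeneity and monotonicity, PN = (p₁ − p₀) / p₁.
PN = (0.14792 − 0.010825) / 0.14792 = 0.13709 / 0.14792 ≈ 0.9268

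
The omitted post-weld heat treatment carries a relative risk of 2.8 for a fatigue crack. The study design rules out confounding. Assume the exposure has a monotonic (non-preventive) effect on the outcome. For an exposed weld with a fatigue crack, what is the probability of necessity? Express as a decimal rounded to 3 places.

PN ≈ 0.643

Under exogeneity and monotonicity, PN = (RR − 1) / RR = 1 − 1/RR.
PN = (2.8 − 1) / 2.8 = 1.8 / 2.8 ≈ 0.6429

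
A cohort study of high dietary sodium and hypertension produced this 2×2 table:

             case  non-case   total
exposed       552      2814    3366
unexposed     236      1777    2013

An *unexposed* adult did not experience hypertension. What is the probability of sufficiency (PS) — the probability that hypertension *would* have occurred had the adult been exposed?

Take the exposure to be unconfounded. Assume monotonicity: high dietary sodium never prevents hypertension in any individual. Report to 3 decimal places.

p₁ = P(outcome | exposed) = 552/3366 = 0.16399
p₀ = P(outcome | unexposed) = 236/2013 = 0.11724
Under exogeneity and monotonicity, PS = (p₁ − p₀)/(1 − p₀).
PS = (0.16399 − 0.11724) / 0.88276 ≈ 0.0530

PS ≈ 0.053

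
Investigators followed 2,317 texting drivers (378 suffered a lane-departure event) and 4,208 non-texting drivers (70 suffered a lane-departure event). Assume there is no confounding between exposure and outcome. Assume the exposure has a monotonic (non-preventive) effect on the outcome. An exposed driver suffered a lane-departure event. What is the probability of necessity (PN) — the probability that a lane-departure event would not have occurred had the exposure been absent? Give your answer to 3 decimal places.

p₁ = P(outcome | exposed) = 378/2317 = 0.16314
p₀ = P(outcome | unexposed) = 70/4208 = 0.016635
Under exogeneity and monotonicity, PN = (p₁ − p₀) / p₁.
PN = (0.16314 − 0.016635) / 0.16314 = 0.14651 / 0.16314 ≈ 0.8980

PN ≈ 0.898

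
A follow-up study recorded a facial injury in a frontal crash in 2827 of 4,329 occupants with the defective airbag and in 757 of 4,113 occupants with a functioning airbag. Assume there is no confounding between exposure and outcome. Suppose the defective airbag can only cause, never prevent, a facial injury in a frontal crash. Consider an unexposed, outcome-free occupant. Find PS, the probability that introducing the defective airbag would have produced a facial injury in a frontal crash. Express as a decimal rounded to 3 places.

p₁ = P(outcome | exposed) = 2827/4329 = 0.65304
p₀ = P(outcome | unexposed) = 757/4113 = 0.18405
Under exogeneity and monotonicity, PS = (p₁ − p₀) / (1 − p₀).
PS = (0.65304 − 0.18405) / (1 − 0.18405) = 0.46899 / 0.81595 ≈ 0.5748

PS ≈ 0.575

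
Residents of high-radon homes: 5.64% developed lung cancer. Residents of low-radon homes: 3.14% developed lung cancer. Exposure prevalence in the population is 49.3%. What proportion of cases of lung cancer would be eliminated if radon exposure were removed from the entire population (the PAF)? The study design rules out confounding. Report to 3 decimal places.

p₁ = 0.0564, p₀ = 0.0314.
Overall risk P(Y=1) = π·p₁ + (1−π)·p₀ = 0.493×0.0564 + 0.507×0.0314 = 0.043725.
Under exogeneity, PAF = [P(Y=1) − p₀] / P(Y=1).
PAF = (0.043725 − 0.0314) / 0.043725 ≈ 0.2819

PAF ≈ 0.282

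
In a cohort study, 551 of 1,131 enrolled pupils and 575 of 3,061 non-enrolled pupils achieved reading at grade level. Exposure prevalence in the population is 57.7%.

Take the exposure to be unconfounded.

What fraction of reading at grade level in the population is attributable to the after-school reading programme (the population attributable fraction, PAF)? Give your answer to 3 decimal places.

PAF ≈ 0.479

p₁ = P(outcome | exposed) = 551/1131 = 0.48718
p₀ = P(outcome | unexposed) = 575/3061 = 0.18785
Overall risk P(Y=1) = π·p₁ + (1−π)·p₀ = 0.577×0.48718 + 0.423×0.18785 = 0.36056.
Under exogeneity, PAF = [P(Y=1) − p₀] / P(Y=1).
PAF = (0.36056 − 0.18785) / 0.36056 ≈ 0.4790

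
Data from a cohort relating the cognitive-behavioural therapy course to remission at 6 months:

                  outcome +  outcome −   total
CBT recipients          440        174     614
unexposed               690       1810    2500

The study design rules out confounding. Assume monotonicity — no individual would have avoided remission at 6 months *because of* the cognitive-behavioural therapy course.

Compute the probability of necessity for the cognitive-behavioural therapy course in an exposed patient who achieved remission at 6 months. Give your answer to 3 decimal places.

PN ≈ 0.615

p₁ = P(outcome | exposed) = 440/614 = 0.71661
p₀ = P(outcome | unexposed) = 690/2500 = 0.276
Under exogeneity and monotonicity, PN = (p₁ − p₀) / p₁.
PN = (0.71661 − 0.276) / 0.71661 = 0.44061 / 0.71661 ≈ 0.6149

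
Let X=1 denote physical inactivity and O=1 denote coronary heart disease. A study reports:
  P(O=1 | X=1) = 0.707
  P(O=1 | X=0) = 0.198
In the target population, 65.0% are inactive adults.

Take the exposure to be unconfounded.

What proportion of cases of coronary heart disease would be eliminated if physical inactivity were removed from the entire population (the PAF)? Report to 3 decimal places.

Let p₁ = 0.707, p₀ = 0.198.
Overall risk P(Y=1) = π·p₁ + (1−π)·p₀ = 0.65×0.707 + 0.35×0.198 = 0.52885.
Under exogeneity, PAF = [P(Y=1) − p₀] / P(Y=1).
PAF = (0.52885 − 0.198) / 0.52885 ≈ 0.6256

PAF ≈ 0.626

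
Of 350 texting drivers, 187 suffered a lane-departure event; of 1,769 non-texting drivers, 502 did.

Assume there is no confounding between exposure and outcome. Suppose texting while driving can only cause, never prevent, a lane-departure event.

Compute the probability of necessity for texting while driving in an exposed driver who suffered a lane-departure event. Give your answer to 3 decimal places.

p₁ = P(outcome | exposed) = 187/350 = 0.53429
p₀ = P(outcome | unexposed) = 502/1769 = 0.28378
Under exogeneity and monotonicity, PN = (p₁ − p₀) / p₁.
PN = (0.53429 − 0.28378) / 0.53429 = 0.25051 / 0.53429 ≈ 0.4689

PN ≈ 0.469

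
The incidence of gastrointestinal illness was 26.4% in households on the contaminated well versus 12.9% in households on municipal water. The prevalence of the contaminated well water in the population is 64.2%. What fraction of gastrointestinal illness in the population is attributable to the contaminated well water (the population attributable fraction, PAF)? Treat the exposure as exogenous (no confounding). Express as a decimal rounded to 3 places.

PAF ≈ 0.402

p₁ = 0.264, p₀ = 0.129.
Overall risk P(Y=1) = π·p₁ + (1−π)·p₀ = 0.642×0.264 + 0.358×0.129 = 0.21567.
Under exogeneity, PAF = [P(Y=1) − p₀] / P(Y=1).
PAF = (0.21567 − 0.129) / 0.21567 ≈ 0.4019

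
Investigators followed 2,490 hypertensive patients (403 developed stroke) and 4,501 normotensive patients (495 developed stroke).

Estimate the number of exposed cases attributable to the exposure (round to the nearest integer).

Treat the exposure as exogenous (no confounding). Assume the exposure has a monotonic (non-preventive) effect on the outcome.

about 129 cases

p₁ = P(outcome | exposed) = 403/2490 = 0.16185
p₀ = P(outcome | unexposed) = 495/4501 = 0.10998
PN = (p₁ − p₀)/p₁ = (0.16185 − 0.10998) / 0.16185 ≈ 0.32050.
Attributable cases ≈ PN × (exposed cases) = 0.32050 × 403 ≈ 129.16.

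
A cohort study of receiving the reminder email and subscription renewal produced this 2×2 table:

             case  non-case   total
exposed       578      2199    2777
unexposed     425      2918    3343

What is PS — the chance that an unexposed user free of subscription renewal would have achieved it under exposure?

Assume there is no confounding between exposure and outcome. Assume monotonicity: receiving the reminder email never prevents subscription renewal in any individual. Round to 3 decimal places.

p₁ = P(outcome | exposed) = 578/2777 = 0.20814
p₀ = P(outcome | unexposed) = 425/3343 = 0.12713
Under exogeneity and monotonicity, PS = (p₁ − p₀)/(1 − p₀).
PS = (0.20814 − 0.12713) / 0.87287 ≈ 0.0928

PS ≈ 0.093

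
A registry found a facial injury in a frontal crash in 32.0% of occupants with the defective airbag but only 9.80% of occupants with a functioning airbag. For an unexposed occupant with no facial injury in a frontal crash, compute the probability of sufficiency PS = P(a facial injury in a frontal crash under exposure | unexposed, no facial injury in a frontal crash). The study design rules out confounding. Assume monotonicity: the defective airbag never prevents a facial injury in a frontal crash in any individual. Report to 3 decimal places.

p₁ = 0.32, p₀ = 0.098.
Under exogeneity and monotonicity, PS = (p₁ − p₀) / (1 − p₀).
PS = (0.32 − 0.098) / (1 − 0.098) = 0.222 / 0.902 ≈ 0.2461

PS ≈ 0.246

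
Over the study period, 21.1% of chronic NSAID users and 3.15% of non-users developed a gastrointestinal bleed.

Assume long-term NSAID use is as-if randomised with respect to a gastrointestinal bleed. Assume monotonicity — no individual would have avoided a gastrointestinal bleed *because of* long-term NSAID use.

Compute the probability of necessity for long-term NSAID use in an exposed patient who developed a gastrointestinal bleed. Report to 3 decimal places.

PN ≈ 0.851

p₁ = 0.211, p₀ = 0.0315.
Under exogeneity and monotonicity, PN = (p₁ − p₀) / p₁.
PN = (0.211 − 0.0315) / 0.211 = 0.1795 / 0.211 ≈ 0.8507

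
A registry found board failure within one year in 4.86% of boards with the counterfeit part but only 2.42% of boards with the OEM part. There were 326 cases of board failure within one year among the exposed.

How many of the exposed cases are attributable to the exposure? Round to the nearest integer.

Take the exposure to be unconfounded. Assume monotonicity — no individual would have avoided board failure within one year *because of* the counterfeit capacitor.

p₁ = 0.0486, p₀ = 0.0242.
PN = (p₁ − p₀)/p₁ = (0.0486 − 0.0242) / 0.0486 ≈ 0.50206.
Attributable cases ≈ PN × (exposed cases) = 0.50206 × 326 ≈ 163.67.

about 164 cases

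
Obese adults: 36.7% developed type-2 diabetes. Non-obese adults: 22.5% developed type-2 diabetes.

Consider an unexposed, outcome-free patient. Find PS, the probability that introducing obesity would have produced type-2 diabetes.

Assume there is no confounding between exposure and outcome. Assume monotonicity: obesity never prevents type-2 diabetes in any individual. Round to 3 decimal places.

PS ≈ 0.183

p₁ = 0.367, p₀ = 0.225.
Under exogeneity and monotonicity, PS = (p₁ − p₀) / (1 − p₀).
PS = (0.367 − 0.225) / (1 − 0.225) = 0.142 / 0.775 ≈ 0.1832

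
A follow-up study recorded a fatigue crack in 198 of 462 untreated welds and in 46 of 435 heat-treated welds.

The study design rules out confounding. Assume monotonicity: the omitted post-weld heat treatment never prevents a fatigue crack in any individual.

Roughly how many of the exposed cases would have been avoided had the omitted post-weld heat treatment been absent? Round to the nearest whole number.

p₁ = P(outcome | exposed) = 198/462 = 0.42857
p₀ = P(outcome | unexposed) = 46/435 = 0.10575
PN = (p₁ − p₀)/p₁ = (0.42857 − 0.10575) / 0.42857 ≈ 0.75326.
Attributable cases ≈ PN × (exposed cases) = 0.75326 × 198 ≈ 149.14.

about 149 cases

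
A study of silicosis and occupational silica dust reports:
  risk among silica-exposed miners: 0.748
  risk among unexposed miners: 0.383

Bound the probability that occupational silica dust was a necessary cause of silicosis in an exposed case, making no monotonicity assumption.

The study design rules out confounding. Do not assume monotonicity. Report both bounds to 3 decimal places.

0.488 ≤ PN ≤ 0.825

Let p₁ = 0.748, p₀ = 0.383.
Under exogeneity alone the bounds on PN are max{0,(p₁−p₀)/p₁} ≤ PN ≤ min{1,(1−p₀)/p₁}.
  lower = (p₁ − p₀)/p₁ = 0.365 / 0.748 ≈ 0.4880
  upper = min{1, (1 − p₀)/p₁} = 0.617 / 0.748 ≈ 0.8249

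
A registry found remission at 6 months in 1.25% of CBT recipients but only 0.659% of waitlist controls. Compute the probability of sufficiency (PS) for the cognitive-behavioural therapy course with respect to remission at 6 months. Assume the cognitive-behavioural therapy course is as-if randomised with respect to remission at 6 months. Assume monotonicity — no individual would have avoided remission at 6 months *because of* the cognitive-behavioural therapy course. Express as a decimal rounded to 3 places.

PS ≈ 0.006

p₁ = 0.0125, p₀ = 0.00659.
Under exogeneity and monotonicity, PS = (p₁ − p₀) / (1 − p₀).
PS = (0.0125 − 0.00659) / (1 − 0.00659) = 0.00591 / 0.99341 ≈ 0.0059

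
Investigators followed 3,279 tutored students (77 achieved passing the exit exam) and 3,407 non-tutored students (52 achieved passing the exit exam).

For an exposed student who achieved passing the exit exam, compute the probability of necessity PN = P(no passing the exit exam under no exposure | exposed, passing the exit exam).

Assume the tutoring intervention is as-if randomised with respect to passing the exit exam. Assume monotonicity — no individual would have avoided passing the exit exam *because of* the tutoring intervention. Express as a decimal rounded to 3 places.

p₁ = P(outcome | exposed) = 77/3279 = 0.023483
p₀ = P(outcome | unexposed) = 52/3407 = 0.015263
Under exogeneity and monotonicity, PN = (p₁ − p₀) / p₁.
PN = (0.023483 − 0.015263) / 0.023483 = 0.0082201 / 0.023483 ≈ 0.3500

PN ≈ 0.350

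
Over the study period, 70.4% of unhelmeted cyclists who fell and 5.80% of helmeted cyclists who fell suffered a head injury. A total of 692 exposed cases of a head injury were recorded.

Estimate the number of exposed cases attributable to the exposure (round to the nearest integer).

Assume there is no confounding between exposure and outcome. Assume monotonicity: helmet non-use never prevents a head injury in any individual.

about 635 cases

p₁ = 0.704, p₀ = 0.058.
PN = (p₁ − p₀)/p₁ = (0.704 − 0.058) / 0.704 ≈ 0.91761.
Attributable cases ≈ PN × (exposed cases) = 0.91761 × 692 ≈ 634.99.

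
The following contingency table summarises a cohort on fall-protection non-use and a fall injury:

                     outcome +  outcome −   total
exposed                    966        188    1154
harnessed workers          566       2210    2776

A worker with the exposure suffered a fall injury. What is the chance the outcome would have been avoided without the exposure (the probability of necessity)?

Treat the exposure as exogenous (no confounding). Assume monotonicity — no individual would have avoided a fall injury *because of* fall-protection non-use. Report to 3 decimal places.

PN ≈ 0.756

p₁ = P(outcome | exposed) = 966/1154 = 0.83709
p₀ = P(outcome | unexposed) = 566/2776 = 0.20389
Under exogeneity and monotonicity, PN = (p₁ − p₀)/p₁.
PN = (0.83709 − 0.20389) / 0.83709 ≈ 0.7564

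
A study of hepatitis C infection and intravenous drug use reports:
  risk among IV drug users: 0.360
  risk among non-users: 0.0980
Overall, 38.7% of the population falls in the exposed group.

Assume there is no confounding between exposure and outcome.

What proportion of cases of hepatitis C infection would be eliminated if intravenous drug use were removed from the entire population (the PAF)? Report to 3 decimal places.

Let p₁ = 0.36, p₀ = 0.098.
Overall risk P(Y=1) = π·p₁ + (1−π)·p₀ = 0.387×0.36 + 0.613×0.098 = 0.19939.
Under exogeneity, PAF = [P(Y=1) − p₀] / P(Y=1).
PAF = (0.19939 − 0.098) / 0.19939 ≈ 0.5085

PAF ≈ 0.509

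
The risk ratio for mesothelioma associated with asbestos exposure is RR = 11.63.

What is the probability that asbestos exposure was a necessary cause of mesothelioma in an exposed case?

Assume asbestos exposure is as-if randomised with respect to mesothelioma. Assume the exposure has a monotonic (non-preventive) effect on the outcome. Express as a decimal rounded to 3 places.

PN ≈ 0.914

Under exogeneity and monotonicity, PN = (RR − 1) / RR = 1 − 1/RR.
PN = (11.63 − 1) / 11.63 = 10.63 / 11.63 ≈ 0.9140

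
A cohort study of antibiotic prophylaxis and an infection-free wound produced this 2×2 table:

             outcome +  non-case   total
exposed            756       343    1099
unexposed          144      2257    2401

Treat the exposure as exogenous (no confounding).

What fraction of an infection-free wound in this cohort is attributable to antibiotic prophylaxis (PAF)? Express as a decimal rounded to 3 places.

PAF ≈ 0.767

p₁ = P(outcome | exposed) = 756/1099 = 0.6879
p₀ = P(outcome | unexposed) = 144/2401 = 0.059975
Exposure prevalence π = 1099/3500 = 0.314; overall risk P(Y=1) = 0.25714.
Under exogeneity, PAF = [P(Y=1) − p₀]/P(Y=1).
PAF = (0.25714 − 0.059975) / 0.25714 ≈ 0.7668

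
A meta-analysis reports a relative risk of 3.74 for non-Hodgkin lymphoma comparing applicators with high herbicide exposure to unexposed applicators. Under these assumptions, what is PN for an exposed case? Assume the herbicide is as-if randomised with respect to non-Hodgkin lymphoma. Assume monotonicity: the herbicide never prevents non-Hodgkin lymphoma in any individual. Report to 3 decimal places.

Under exogeneity and monotonicity, PN = (RR − 1) / RR = 1 − 1/RR.
PN = (3.74 − 1) / 3.74 = 2.74 / 3.74 ≈ 0.7326

PN ≈ 0.733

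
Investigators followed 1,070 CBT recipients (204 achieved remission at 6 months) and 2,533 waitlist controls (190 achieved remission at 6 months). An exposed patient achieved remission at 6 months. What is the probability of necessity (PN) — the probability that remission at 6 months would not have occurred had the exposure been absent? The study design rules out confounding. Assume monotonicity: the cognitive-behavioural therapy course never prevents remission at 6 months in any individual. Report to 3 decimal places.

PN ≈ 0.607

p₁ = P(outcome | exposed) = 204/1070 = 0.19065
p₀ = P(outcome | unexposed) = 190/2533 = 0.07501
Under exogeneity and monotonicity, PN = (p₁ − p₀) / p₁.
PN = (0.19065 − 0.07501) / 0.19065 = 0.11564 / 0.19065 ≈ 0.6066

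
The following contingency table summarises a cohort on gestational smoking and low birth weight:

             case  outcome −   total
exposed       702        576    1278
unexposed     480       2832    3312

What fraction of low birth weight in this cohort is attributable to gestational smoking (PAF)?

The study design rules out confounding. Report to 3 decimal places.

p₁ = P(outcome | exposed) = 702/1278 = 0.5493
p₀ = P(outcome | unexposed) = 480/3312 = 0.14493
Exposure prevalence π = 1278/4590 = 0.27843; overall risk P(Y=1) = 0.25752.
Under exogeneity, PAF = [P(Y=1) − p₀]/P(Y=1).
PAF = (0.25752 − 0.14493) / 0.25752 ≈ 0.4372

PAF ≈ 0.437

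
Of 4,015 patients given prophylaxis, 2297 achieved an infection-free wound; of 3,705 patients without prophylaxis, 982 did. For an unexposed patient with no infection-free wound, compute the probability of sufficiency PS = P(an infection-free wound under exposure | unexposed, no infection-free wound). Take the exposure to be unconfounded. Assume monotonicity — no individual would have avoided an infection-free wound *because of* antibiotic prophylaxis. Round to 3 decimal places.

PS ≈ 0.418

p₁ = P(outcome | exposed) = 2297/4015 = 0.5721
p₀ = P(outcome | unexposed) = 982/3705 = 0.26505
Under exogeneity and monotonicity, PS = (p₁ − p₀) / (1 − p₀).
PS = (0.5721 − 0.26505) / (1 − 0.26505) = 0.30706 / 0.73495 ≈ 0.4178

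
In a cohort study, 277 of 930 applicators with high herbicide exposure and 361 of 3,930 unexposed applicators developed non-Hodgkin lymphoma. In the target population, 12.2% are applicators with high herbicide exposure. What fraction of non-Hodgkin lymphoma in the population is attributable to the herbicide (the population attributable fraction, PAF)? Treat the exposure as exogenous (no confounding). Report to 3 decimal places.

PAF ≈ 0.215

p₁ = P(outcome | exposed) = 277/930 = 0.29785
p₀ = P(outcome | unexposed) = 361/3930 = 0.091858
Overall risk P(Y=1) = π·p₁ + (1−π)·p₀ = 0.122×0.29785 + 0.878×0.091858 = 0.11699.
Under exogeneity, PAF = [P(Y=1) − p₀] / P(Y=1).
PAF = (0.11699 − 0.091858) / 0.11699 ≈ 0.2148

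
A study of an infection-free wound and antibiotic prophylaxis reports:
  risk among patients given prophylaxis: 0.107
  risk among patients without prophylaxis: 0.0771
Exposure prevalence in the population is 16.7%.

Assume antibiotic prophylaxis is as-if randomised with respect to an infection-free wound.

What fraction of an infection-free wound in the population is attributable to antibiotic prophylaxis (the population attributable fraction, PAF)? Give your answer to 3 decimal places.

PAF ≈ 0.061

Let p₁ = 0.107, p₀ = 0.0771.
Overall risk P(Y=1) = π·p₁ + (1−π)·p₀ = 0.167×0.107 + 0.833×0.0771 = 0.082093.
Under exogeneity, PAF = [P(Y=1) − p₀] / P(Y=1).
PAF = (0.082093 − 0.0771) / 0.082093 ≈ 0.0608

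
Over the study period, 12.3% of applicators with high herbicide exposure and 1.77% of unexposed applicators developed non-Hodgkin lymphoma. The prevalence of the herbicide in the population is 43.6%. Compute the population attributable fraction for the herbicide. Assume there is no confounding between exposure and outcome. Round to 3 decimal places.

PAF ≈ 0.722

p₁ = 0.123, p₀ = 0.0177.
Overall risk P(Y=1) = π·p₁ + (1−π)·p₀ = 0.436×0.123 + 0.564×0.0177 = 0.063611.
Under exogeneity, PAF = [P(Y=1) − p₀] / P(Y=1).
PAF = (0.063611 − 0.0177) / 0.063611 ≈ 0.7217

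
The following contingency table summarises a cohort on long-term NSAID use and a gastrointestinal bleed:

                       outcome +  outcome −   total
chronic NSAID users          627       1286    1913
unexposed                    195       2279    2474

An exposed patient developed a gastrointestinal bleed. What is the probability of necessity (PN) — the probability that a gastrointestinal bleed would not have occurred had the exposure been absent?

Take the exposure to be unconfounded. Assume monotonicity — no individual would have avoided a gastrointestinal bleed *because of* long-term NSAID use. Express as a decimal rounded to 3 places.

p₁ = P(outcome | exposed) = 627/1913 = 0.32776
p₀ = P(outcome | unexposed) = 195/2474 = 0.07882
Under exogeneity and monotonicity, PN = (p₁ − p₀)/p₁.
PN = (0.32776 − 0.07882) / 0.32776 ≈ 0.7595

PN ≈ 0.760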